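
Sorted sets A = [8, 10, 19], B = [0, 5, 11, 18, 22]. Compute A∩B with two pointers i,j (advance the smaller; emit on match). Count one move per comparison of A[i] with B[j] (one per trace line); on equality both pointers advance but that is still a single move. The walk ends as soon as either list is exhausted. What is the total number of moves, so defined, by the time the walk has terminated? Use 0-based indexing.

[i=0,j=0] 8>0 → j++
[i=0,j=1] 8>5 → j++
[i=0,j=2] 8<11 → i++
[i=1,j=2] 10<11 → i++
[i=2,j=2] 19>11 → j++
[i=2,j=3] 19>18 → j++
[i=2,j=4] 19<22 → i++

7 moves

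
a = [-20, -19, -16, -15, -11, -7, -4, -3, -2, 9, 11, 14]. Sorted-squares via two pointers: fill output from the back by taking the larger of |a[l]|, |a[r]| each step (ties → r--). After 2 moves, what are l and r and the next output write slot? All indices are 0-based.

[0,11] |-20|>|14| out[11]=400 → l++
[1,11] |-19|>|14| out[10]=361 → l++

l=2, r=11, next write slot=9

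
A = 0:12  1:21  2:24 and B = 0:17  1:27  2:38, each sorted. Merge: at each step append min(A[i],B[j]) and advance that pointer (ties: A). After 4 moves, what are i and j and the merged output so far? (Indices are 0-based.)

i=3, j=1, merged so far=[12, 17, 21, 24]

i=0 j=0: A[i]=12<=B[j]=17 take 12, i++
i=1 j=0: A[i]=21>B[j]=17 take 17, j++
i=1 j=1: A[i]=21<=B[j]=27 take 21, i++
i=2 j=1: A[i]=24<=B[j]=27 take 24, i++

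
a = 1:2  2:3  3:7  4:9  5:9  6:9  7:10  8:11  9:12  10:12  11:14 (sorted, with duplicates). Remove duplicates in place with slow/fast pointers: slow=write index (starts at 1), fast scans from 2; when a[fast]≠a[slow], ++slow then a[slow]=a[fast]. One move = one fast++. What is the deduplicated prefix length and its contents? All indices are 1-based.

length 8; prefix = [2, 3, 7, 9, 10, 11, 12, 14]

(s=1,f=2) a[fast]=3≠a[slow]=2 write a[2]=3 → slow++,fast++
(s=2,f=3) a[fast]=7≠a[slow]=3 write a[3]=7 → slow++,fast++
(s=3,f=4) a[fast]=9≠a[slow]=7 write a[4]=9 → slow++,fast++
(s=4,f=5) a[fast]=9=a[slow] dup → fast++
(s=4,f=6) a[fast]=9=a[slow] dup → fast++
(s=4,f=7) a[fast]=10≠a[slow]=9 write a[5]=10 → slow++,fast++
(s=5,f=8) a[fast]=11≠a[slow]=10 write a[6]=11 → slow++,fast++
(s=6,f=9) a[fast]=12≠a[slow]=11 write a[7]=12 → slow++,fast++
(s=7,f=10) a[fast]=12=a[slow] dup → fast++
(s=7,f=11) a[fast]=14≠a[slow]=12 write a[8]=14 → slow++,fast++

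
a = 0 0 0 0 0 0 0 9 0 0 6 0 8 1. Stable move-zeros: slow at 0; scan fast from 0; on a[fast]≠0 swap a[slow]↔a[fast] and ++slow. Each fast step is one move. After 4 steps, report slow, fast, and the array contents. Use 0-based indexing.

(s=0,f=0) a[fast]=0 → fast++
(s=0,f=1) a[fast]=0 → fast++
(s=0,f=2) a[fast]=0 → fast++
(s=0,f=3) a[fast]=0 → fast++

slow=0, fast=4, a=[0, 0, 0, 0, 0, 0, 0, 9, 0, 0, 6, 0, 8, 1]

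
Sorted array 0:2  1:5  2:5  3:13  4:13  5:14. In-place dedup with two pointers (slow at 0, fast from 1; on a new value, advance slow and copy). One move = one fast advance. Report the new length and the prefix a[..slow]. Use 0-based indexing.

slow=0 fast=1: a[fast]=5≠a[slow]=2 write a[1]=5, slow++,fast++
slow=1 fast=2: a[fast]=5=a[slow] dup, fast++
slow=1 fast=3: a[fast]=13≠a[slow]=5 write a[2]=13, slow++,fast++
slow=2 fast=4: a[fast]=13=a[slow] dup, fast++
slow=2 fast=5: a[fast]=14≠a[slow]=13 write a[3]=14, slow++,fast++

length 4; prefix = [2, 5, 13, 14]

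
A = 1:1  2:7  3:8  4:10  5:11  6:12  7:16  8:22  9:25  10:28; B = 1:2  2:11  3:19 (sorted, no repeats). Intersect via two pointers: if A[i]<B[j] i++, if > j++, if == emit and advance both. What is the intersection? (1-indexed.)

[i=1,j=1] 1<2 → i++
[i=2,j=1] 7>2 → j++
[i=2,j=2] 7<11 → i++
[i=3,j=2] 8<11 → i++
[i=4,j=2] 10<11 → i++
[i=5,j=2] 11==11 emit → i++,j++
[i=6,j=3] 12<19 → i++
[i=7,j=3] 16<19 → i++
[i=8,j=3] 22>19 → j++

intersection = [11]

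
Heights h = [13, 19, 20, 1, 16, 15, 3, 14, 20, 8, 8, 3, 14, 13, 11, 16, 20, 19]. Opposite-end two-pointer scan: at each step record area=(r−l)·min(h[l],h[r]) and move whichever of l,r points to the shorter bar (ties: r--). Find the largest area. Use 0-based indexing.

[0,17] min(13,19)*17=221 best=221 * → l++
[1,17] min(19,19)*16=304 best=304 * → r--
[1,16] min(19,20)*15=285 best=304 → l++
[2,16] min(20,20)*14=280 best=304 → r--
[2,15] min(20,16)*13=208 best=304 → r--
[2,14] min(20,11)*12=132 best=304 → r--
[2,13] min(20,13)*11=143 best=304 → r--
[2,12] min(20,14)*10=140 best=304 → r--
[2,11] min(20,3)*9=27 best=304 → r--
[2,10] min(20,8)*8=64 best=304 → r--
[2,9] min(20,8)*7=56 best=304 → r--
[2,8] min(20,20)*6=120 best=304 → r--
[2,7] min(20,14)*5=70 best=304 → r--
[2,6] min(20,3)*4=12 best=304 → r--
[2,5] min(20,15)*3=45 best=304 → r--
[2,4] min(20,16)*2=32 best=304 → r--
[2,3] min(20,1)*1=1 best=304 → r--

max area = 304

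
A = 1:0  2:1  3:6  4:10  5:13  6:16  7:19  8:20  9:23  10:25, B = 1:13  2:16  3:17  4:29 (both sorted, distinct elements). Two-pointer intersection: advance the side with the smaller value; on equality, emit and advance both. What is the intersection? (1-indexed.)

intersection = [13, 16]

i=1 j=1: 0<13, i++
i=2 j=1: 1<13, i++
i=3 j=1: 6<13, i++
i=4 j=1: 10<13, i++
i=5 j=1: 13==13 emit, i++,j++
i=6 j=2: 16==16 emit, i++,j++
i=7 j=3: 19>17, j++
i=7 j=4: 19<29, i++
i=8 j=4: 20<29, i++
i=9 j=4: 23<29, i++
i=10 j=4: 25<29, i++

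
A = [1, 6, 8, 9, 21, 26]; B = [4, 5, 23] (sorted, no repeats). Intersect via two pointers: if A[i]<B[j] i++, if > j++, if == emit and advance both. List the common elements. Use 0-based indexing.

intersection = []

i=0 j=0: 1<4, i++
i=1 j=0: 6>4, j++
i=1 j=1: 6>5, j++
i=1 j=2: 6<23, i++
i=2 j=2: 8<23, i++
i=3 j=2: 9<23, i++
i=4 j=2: 21<23, i++
i=5 j=2: 26>23, j++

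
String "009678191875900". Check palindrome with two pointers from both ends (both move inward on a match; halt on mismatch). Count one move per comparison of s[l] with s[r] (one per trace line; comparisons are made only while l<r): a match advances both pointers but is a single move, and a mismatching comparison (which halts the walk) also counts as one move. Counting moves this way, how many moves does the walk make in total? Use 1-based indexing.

[1,15] '0'=='0' → l++,r--
[2,14] '0'=='0' → l++,r--
[3,13] '9'=='9' → l++,r--
[4,12] '6'!='5' → stop

4 moves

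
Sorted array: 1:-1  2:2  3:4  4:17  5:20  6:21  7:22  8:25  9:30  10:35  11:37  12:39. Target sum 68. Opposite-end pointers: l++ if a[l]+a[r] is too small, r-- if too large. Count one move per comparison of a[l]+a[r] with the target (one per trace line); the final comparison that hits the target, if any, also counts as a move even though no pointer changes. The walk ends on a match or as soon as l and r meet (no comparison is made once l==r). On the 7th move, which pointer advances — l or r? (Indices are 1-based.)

l

l=1 r=12: -1+39=38 <68, l++
l=2 r=12: 2+39=41 <68, l++
l=3 r=12: 4+39=43 <68, l++
l=4 r=12: 17+39=56 <68, l++
l=5 r=12: 20+39=59 <68, l++
l=6 r=12: 21+39=60 <68, l++
l=7 r=12: 22+39=61 <68, l++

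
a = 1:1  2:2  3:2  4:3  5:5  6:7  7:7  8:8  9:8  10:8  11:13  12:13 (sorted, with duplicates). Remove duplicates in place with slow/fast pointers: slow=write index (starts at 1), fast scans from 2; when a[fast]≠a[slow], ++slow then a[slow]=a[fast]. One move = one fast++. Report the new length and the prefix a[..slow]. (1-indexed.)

(s=1,f=2) a[fast]=2≠a[slow]=1 write a[2]=2 → slow++,fast++
(s=2,f=3) a[fast]=2=a[slow] dup → fast++
(s=2,f=4) a[fast]=3≠a[slow]=2 write a[3]=3 → slow++,fast++
(s=3,f=5) a[fast]=5≠a[slow]=3 write a[4]=5 → slow++,fast++
(s=4,f=6) a[fast]=7≠a[slow]=5 write a[5]=7 → slow++,fast++
(s=5,f=7) a[fast]=7=a[slow] dup → fast++
(s=5,f=8) a[fast]=8≠a[slow]=7 write a[6]=8 → slow++,fast++
(s=6,f=9) a[fast]=8=a[slow] dup → fast++
(s=6,f=10) a[fast]=8=a[slow] dup → fast++
(s=6,f=11) a[fast]=13≠a[slow]=8 write a[7]=13 → slow++,fast++
(s=7,f=12) a[fast]=13=a[slow] dup → fast++

length 7; prefix = [1, 2, 3, 5, 7, 8, 13]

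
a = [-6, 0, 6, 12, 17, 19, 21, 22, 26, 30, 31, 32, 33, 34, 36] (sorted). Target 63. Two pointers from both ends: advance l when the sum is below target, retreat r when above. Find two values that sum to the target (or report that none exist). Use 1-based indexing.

l=1 r=15: -6+36=30 <63, l++
l=2 r=15: 0+36=36 <63, l++
l=3 r=15: 6+36=42 <63, l++
l=4 r=15: 12+36=48 <63, l++
l=5 r=15: 17+36=53 <63, l++
l=6 r=15: 19+36=55 <63, l++
l=7 r=15: 21+36=57 <63, l++
l=8 r=15: 22+36=58 <63, l++
l=9 r=15: 26+36=62 <63, l++
l=10 r=15: 30+36=66 >63, r--
l=10 r=14: 30+34=64 >63, r--
l=10 r=13: 30+33=63, found

(30, 33)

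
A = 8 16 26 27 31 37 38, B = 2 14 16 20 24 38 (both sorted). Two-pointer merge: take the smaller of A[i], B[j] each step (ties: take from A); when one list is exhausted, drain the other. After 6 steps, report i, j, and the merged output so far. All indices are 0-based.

[i=0,j=0] A[i]=8>B[j]=2 take 2 → j++
[i=0,j=1] A[i]=8<=B[j]=14 take 8 → i++
[i=1,j=1] A[i]=16>B[j]=14 take 14 → j++
[i=1,j=2] A[i]=16<=B[j]=16 take 16 → i++
[i=2,j=2] A[i]=26>B[j]=16 take 16 → j++
[i=2,j=3] A[i]=26>B[j]=20 take 20 → j++

i=2, j=4, merged so far=[2, 8, 14, 16, 16, 20]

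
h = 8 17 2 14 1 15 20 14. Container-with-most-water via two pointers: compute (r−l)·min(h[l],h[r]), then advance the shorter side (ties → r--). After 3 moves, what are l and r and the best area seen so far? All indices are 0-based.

l=0 r=7: min(8,14)*7=56 best=56 *, l++
l=1 r=7: min(17,14)*6=84 best=84 *, r--
l=1 r=6: min(17,20)*5=85 best=85 *, l++

l=2, r=6, best area=85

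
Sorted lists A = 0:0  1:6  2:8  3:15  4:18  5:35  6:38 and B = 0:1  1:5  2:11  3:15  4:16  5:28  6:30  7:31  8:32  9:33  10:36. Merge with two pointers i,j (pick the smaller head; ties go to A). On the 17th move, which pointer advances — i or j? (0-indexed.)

j

[i=0,j=0] A[i]=0<=B[j]=1 take 0 → i++
[i=1,j=0] A[i]=6>B[j]=1 take 1 → j++
[i=1,j=1] A[i]=6>B[j]=5 take 5 → j++
[i=1,j=2] A[i]=6<=B[j]=11 take 6 → i++
[i=2,j=2] A[i]=8<=B[j]=11 take 8 → i++
[i=3,j=2] A[i]=15>B[j]=11 take 11 → j++
[i=3,j=3] A[i]=15<=B[j]=15 take 15 → i++
[i=4,j=3] A[i]=18>B[j]=15 take 15 → j++
[i=4,j=4] A[i]=18>B[j]=16 take 16 → j++
[i=4,j=5] A[i]=18<=B[j]=28 take 18 → i++
[i=5,j=5] A[i]=35>B[j]=28 take 28 → j++
[i=5,j=6] A[i]=35>B[j]=30 take 30 → j++
[i=5,j=7] A[i]=35>B[j]=31 take 31 → j++
[i=5,j=8] A[i]=35>B[j]=32 take 32 → j++
[i=5,j=9] A[i]=35>B[j]=33 take 33 → j++
[i=5,j=10] A[i]=35<=B[j]=36 take 35 → i++
[i=6,j=10] A[i]=38>B[j]=36 take 36 → j++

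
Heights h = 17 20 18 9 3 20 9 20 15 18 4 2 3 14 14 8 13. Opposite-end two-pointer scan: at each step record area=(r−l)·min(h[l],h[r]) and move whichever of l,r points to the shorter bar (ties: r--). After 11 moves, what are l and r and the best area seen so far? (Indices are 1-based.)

l=2, r=7, best area=208

l=1 r=17: min(17,13)*16=208 best=208 *, r--
l=1 r=16: min(17,8)*15=120 best=208, r--
l=1 r=15: min(17,14)*14=196 best=208, r--
l=1 r=14: min(17,14)*13=182 best=208, r--
l=1 r=13: min(17,3)*12=36 best=208, r--
l=1 r=12: min(17,2)*11=22 best=208, r--
l=1 r=11: min(17,4)*10=40 best=208, r--
l=1 r=10: min(17,18)*9=153 best=208, l++
l=2 r=10: min(20,18)*8=144 best=208, r--
l=2 r=9: min(20,15)*7=105 best=208, r--
l=2 r=8: min(20,20)*6=120 best=208, r--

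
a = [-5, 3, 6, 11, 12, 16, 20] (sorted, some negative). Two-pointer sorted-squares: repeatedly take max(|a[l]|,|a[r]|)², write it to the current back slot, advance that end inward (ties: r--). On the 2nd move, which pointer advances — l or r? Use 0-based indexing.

[0,6] |-5|<=|20| out[6]=400 → r--
[0,5] |-5|<=|16| out[5]=256 → r--

r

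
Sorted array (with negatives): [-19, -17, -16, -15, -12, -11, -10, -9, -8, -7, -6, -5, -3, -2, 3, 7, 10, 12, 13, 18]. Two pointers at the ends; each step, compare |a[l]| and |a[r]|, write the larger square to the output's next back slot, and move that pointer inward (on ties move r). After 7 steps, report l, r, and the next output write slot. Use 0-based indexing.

l=0 r=19: |-19|>|18| out[19]=361, l++
l=1 r=19: |-17|<=|18| out[18]=324, r--
l=1 r=18: |-17|>|13| out[17]=289, l++
l=2 r=18: |-16|>|13| out[16]=256, l++
l=3 r=18: |-15|>|13| out[15]=225, l++
l=4 r=18: |-12|<=|13| out[14]=169, r--
l=4 r=17: |-12|<=|12| out[13]=144, r--

l=4, r=16, next write slot=12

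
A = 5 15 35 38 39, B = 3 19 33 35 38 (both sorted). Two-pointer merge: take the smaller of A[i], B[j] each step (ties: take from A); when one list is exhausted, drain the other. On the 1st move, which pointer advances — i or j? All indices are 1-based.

[i=1,j=1] A[i]=5>B[j]=3 take 3 → j++

j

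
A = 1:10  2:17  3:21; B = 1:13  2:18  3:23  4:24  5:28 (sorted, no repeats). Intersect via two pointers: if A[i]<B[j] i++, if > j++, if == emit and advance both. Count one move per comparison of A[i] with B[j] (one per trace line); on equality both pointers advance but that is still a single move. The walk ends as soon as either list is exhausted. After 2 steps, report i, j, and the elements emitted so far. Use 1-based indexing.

i=2, j=2, emitted=[]

i=1 j=1: 10<13, i++
i=2 j=1: 17>13, j++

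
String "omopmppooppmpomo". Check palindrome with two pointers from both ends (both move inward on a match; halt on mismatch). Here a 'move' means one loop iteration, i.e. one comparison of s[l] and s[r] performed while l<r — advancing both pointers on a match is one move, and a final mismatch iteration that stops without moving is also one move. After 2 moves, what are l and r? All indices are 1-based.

[1,16] 'o'=='o' → l++,r--
[2,15] 'm'=='m' → l++,r--

l=3, r=14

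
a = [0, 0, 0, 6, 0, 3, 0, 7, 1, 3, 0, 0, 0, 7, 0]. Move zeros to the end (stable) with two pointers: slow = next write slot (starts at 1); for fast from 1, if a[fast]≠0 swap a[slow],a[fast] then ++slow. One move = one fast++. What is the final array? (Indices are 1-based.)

[6, 3, 7, 1, 3, 7, 0, 0, 0, 0, 0, 0, 0, 0, 0]

(s=1,f=1) a[fast]=0 → fast++
(s=1,f=2) a[fast]=0 → fast++
(s=1,f=3) a[fast]=0 → fast++
(s=1,f=4) a[fast]=6≠0 swap→a[1]=6 → slow++,fast++
(s=2,f=5) a[fast]=0 → fast++
(s=2,f=6) a[fast]=3≠0 swap→a[2]=3 → slow++,fast++
(s=3,f=7) a[fast]=0 → fast++
(s=3,f=8) a[fast]=7≠0 swap→a[3]=7 → slow++,fast++
(s=4,f=9) a[fast]=1≠0 swap→a[4]=1 → slow++,fast++
(s=5,f=10) a[fast]=3≠0 swap→a[5]=3 → slow++,fast++
(s=6,f=11) a[fast]=0 → fast++
(s=6,f=12) a[fast]=0 → fast++
(s=6,f=13) a[fast]=0 → fast++
(s=6,f=14) a[fast]=7≠0 swap→a[6]=7 → slow++,fast++
(s=7,f=15) a[fast]=0 → fast++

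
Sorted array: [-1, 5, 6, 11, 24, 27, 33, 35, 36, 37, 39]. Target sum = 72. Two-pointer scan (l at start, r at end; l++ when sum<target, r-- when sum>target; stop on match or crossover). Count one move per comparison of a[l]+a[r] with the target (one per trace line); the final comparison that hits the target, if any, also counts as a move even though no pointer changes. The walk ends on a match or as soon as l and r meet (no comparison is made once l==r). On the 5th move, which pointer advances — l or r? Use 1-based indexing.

l=1 r=11: -1+39=38 <72, l++
l=2 r=11: 5+39=44 <72, l++
l=3 r=11: 6+39=45 <72, l++
l=4 r=11: 11+39=50 <72, l++
l=5 r=11: 24+39=63 <72, l++

l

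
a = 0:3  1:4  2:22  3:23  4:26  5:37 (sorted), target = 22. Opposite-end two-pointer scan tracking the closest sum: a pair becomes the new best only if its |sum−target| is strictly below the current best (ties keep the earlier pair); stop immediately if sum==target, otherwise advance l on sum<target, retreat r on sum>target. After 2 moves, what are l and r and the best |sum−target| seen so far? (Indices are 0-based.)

l=0, r=3, best |Δ|=7

l=0 r=5: 3+37=40 d=18 *, r--
l=0 r=4: 3+26=29 d=7 *, r--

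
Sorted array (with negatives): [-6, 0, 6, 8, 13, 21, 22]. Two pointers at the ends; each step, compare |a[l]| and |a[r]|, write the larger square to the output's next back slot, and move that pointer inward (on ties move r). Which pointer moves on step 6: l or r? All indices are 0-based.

l

l=0 r=6: |-6|<=|22| out[6]=484, r--
l=0 r=5: |-6|<=|21| out[5]=441, r--
l=0 r=4: |-6|<=|13| out[4]=169, r--
l=0 r=3: |-6|<=|8| out[3]=64, r--
l=0 r=2: |-6|<=|6| out[2]=36, r--
l=0 r=1: |-6|>|0| out[1]=36, l++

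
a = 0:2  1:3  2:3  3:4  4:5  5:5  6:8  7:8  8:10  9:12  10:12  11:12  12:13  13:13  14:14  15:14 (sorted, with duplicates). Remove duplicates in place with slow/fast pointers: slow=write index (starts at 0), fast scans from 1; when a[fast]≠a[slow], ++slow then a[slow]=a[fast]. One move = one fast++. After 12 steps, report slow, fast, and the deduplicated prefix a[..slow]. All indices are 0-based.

slow=7, fast=13, prefix=[2, 3, 4, 5, 8, 10, 12, 13]

(s=0,f=1) a[fast]=3≠a[slow]=2 write a[1]=3 → slow++,fast++
(s=1,f=2) a[fast]=3=a[slow] dup → fast++
(s=1,f=3) a[fast]=4≠a[slow]=3 write a[2]=4 → slow++,fast++
(s=2,f=4) a[fast]=5≠a[slow]=4 write a[3]=5 → slow++,fast++
(s=3,f=5) a[fast]=5=a[slow] dup → fast++
(s=3,f=6) a[fast]=8≠a[slow]=5 write a[4]=8 → slow++,fast++
(s=4,f=7) a[fast]=8=a[slow] dup → fast++
(s=4,f=8) a[fast]=10≠a[slow]=8 write a[5]=10 → slow++,fast++
(s=5,f=9) a[fast]=12≠a[slow]=10 write a[6]=12 → slow++,fast++
(s=6,f=10) a[fast]=12=a[slow] dup → fast++
(s=6,f=11) a[fast]=12=a[slow] dup → fast++
(s=6,f=12) a[fast]=13≠a[slow]=12 write a[7]=13 → slow++,fast++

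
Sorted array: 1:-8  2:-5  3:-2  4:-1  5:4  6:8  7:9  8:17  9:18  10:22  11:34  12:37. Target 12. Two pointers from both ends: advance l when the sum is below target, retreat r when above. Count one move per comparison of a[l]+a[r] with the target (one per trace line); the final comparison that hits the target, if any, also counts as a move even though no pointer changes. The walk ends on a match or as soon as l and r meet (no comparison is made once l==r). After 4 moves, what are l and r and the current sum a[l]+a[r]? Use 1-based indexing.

l=1 r=12: -8+37=29 >12, r--
l=1 r=11: -8+34=26 >12, r--
l=1 r=10: -8+22=14 >12, r--
l=1 r=9: -8+18=10 <12, l++

l=2, r=9, sum=13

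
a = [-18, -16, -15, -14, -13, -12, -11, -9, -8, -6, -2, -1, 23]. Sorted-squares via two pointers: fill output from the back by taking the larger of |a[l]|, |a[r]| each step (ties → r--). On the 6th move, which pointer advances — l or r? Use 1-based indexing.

l=1 r=13: |-18|<=|23| out[13]=529, r--
l=1 r=12: |-18|>|-1| out[12]=324, l++
l=2 r=12: |-16|>|-1| out[11]=256, l++
l=3 r=12: |-15|>|-1| out[10]=225, l++
l=4 r=12: |-14|>|-1| out[9]=196, l++
l=5 r=12: |-13|>|-1| out[8]=169, l++

l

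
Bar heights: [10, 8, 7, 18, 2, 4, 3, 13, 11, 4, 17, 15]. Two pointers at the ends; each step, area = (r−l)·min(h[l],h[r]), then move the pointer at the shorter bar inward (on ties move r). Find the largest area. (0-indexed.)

max area = 120

[0,11] min(10,15)*11=110 best=110 * → l++
[1,11] min(8,15)*10=80 best=110 → l++
[2,11] min(7,15)*9=63 best=110 → l++
[3,11] min(18,15)*8=120 best=120 * → r--
[3,10] min(18,17)*7=119 best=120 → r--
[3,9] min(18,4)*6=24 best=120 → r--
[3,8] min(18,11)*5=55 best=120 → r--
[3,7] min(18,13)*4=52 best=120 → r--
[3,6] min(18,3)*3=9 best=120 → r--
[3,5] min(18,4)*2=8 best=120 → r--
[3,4] min(18,2)*1=2 best=120 → r--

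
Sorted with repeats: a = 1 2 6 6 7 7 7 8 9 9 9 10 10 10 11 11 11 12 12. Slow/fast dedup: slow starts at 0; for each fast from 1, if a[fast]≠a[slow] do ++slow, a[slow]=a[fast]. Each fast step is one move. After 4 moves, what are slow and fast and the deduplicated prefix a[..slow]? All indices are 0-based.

slow=0 fast=1: a[fast]=2≠a[slow]=1 write a[1]=2, slow++,fast++
slow=1 fast=2: a[fast]=6≠a[slow]=2 write a[2]=6, slow++,fast++
slow=2 fast=3: a[fast]=6=a[slow] dup, fast++
slow=2 fast=4: a[fast]=7≠a[slow]=6 write a[3]=7, slow++,fast++

slow=3, fast=5, prefix=[1, 2, 6, 7]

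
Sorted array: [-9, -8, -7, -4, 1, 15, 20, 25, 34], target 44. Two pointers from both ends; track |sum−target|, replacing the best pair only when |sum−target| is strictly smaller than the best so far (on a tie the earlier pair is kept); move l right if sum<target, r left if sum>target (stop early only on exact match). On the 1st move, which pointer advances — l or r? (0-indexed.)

l

l=0 r=8: -9+34=25 d=19 *, l++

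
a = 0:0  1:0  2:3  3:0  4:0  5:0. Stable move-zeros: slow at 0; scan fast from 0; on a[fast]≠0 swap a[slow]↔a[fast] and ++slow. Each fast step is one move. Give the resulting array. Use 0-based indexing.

[3, 0, 0, 0, 0, 0]

(s=0,f=0) a[fast]=0 → fast++
(s=0,f=1) a[fast]=0 → fast++
(s=0,f=2) a[fast]=3≠0 swap→a[0]=3 → slow++,fast++
(s=1,f=3) a[fast]=0 → fast++
(s=1,f=4) a[fast]=0 → fast++
(s=1,f=5) a[fast]=0 → fast++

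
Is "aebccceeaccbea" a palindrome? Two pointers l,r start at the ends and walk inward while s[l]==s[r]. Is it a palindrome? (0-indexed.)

[0,13] 'a'=='a' → l++,r--
[1,12] 'e'=='e' → l++,r--
[2,11] 'b'=='b' → l++,r--
[3,10] 'c'=='c' → l++,r--
[4,9] 'c'=='c' → l++,r--
[5,8] 'c'!='a' → stop

not a palindrome (mismatch at 5,8)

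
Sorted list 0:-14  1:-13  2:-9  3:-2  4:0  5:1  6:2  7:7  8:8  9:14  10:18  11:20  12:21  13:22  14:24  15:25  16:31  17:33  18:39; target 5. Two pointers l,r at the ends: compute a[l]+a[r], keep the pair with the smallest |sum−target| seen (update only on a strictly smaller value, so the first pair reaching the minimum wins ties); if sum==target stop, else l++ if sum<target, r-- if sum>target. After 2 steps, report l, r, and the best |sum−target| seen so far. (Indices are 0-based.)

l=0 r=18: -14+39=25 d=20 *, r--
l=0 r=17: -14+33=19 d=14 *, r--

l=0, r=16, best |Δ|=14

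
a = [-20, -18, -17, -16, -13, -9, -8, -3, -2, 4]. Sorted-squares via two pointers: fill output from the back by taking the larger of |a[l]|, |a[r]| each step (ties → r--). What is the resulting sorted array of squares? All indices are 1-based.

[1,10] |-20|>|4| out[10]=400 → l++
[2,10] |-18|>|4| out[9]=324 → l++
[3,10] |-17|>|4| out[8]=289 → l++
[4,10] |-16|>|4| out[7]=256 → l++
[5,10] |-13|>|4| out[6]=169 → l++
[6,10] |-9|>|4| out[5]=81 → l++
[7,10] |-8|>|4| out[4]=64 → l++
[8,10] |-3|<=|4| out[3]=16 → r--
[8,9] |-3|>|-2| out[2]=9 → l++
[9,9] |-2|<=|-2| out[1]=4 → r--

[4, 9, 16, 64, 81, 169, 256, 289, 324, 400]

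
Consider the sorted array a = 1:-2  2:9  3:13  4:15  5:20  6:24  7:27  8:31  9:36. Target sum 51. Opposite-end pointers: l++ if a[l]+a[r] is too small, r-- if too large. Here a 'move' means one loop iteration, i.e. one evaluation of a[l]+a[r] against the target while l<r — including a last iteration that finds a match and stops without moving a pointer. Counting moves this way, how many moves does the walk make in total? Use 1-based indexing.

4 moves

l=1 r=9: -2+36=34 <51, l++
l=2 r=9: 9+36=45 <51, l++
l=3 r=9: 13+36=49 <51, l++
l=4 r=9: 15+36=51, found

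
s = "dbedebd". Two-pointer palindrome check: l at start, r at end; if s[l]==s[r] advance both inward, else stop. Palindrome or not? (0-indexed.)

l=0 r=6: 'd'=='d', l++,r--
l=1 r=5: 'b'=='b', l++,r--
l=2 r=4: 'e'=='e', l++,r--

palindrome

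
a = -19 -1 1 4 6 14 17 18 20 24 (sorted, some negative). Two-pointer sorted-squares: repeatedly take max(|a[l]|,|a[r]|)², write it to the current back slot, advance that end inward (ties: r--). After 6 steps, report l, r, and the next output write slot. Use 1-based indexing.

l=1 r=10: |-19|<=|24| out[10]=576, r--
l=1 r=9: |-19|<=|20| out[9]=400, r--
l=1 r=8: |-19|>|18| out[8]=361, l++
l=2 r=8: |-1|<=|18| out[7]=324, r--
l=2 r=7: |-1|<=|17| out[6]=289, r--
l=2 r=6: |-1|<=|14| out[5]=196, r--

l=2, r=5, next write slot=4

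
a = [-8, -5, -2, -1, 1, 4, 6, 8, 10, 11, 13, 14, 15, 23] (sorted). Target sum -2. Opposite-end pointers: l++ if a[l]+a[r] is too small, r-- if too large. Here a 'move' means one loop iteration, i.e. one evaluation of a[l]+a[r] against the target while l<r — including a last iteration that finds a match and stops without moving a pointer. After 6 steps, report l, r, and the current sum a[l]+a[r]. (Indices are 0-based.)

l=0 r=13: -8+23=15 >-2, r--
l=0 r=12: -8+15=7 >-2, r--
l=0 r=11: -8+14=6 >-2, r--
l=0 r=10: -8+13=5 >-2, r--
l=0 r=9: -8+11=3 >-2, r--
l=0 r=8: -8+10=2 >-2, r--

l=0, r=7, sum=0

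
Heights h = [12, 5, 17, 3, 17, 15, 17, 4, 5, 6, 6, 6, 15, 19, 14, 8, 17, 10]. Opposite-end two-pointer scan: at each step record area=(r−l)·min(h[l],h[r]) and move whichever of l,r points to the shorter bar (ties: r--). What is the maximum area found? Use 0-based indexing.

[0,17] min(12,10)*17=170 best=170 * → r--
[0,16] min(12,17)*16=192 best=192 * → l++
[1,16] min(5,17)*15=75 best=192 → l++
[2,16] min(17,17)*14=238 best=238 * → r--
[2,15] min(17,8)*13=104 best=238 → r--
[2,14] min(17,14)*12=168 best=238 → r--
[2,13] min(17,19)*11=187 best=238 → l++
[3,13] min(3,19)*10=30 best=238 → l++
[4,13] min(17,19)*9=153 best=238 → l++
[5,13] min(15,19)*8=120 best=238 → l++
[6,13] min(17,19)*7=119 best=238 → l++
[7,13] min(4,19)*6=24 best=238 → l++
[8,13] min(5,19)*5=25 best=238 → l++
[9,13] min(6,19)*4=24 best=238 → l++
[10,13] min(6,19)*3=18 best=238 → l++
[11,13] min(6,19)*2=12 best=238 → l++
[12,13] min(15,19)*1=15 best=238 → l++

max area = 238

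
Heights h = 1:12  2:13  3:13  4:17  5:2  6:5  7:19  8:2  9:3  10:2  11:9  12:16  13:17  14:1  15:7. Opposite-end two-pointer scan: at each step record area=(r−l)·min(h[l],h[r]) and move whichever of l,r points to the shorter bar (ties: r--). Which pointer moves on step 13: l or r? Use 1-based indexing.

[1,15] min(12,7)*14=98 best=98 * → r--
[1,14] min(12,1)*13=13 best=98 → r--
[1,13] min(12,17)*12=144 best=144 * → l++
[2,13] min(13,17)*11=143 best=144 → l++
[3,13] min(13,17)*10=130 best=144 → l++
[4,13] min(17,17)*9=153 best=153 * → r--
[4,12] min(17,16)*8=128 best=153 → r--
[4,11] min(17,9)*7=63 best=153 → r--
[4,10] min(17,2)*6=12 best=153 → r--
[4,9] min(17,3)*5=15 best=153 → r--
[4,8] min(17,2)*4=8 best=153 → r--
[4,7] min(17,19)*3=51 best=153 → l++
[5,7] min(2,19)*2=4 best=153 → l++

l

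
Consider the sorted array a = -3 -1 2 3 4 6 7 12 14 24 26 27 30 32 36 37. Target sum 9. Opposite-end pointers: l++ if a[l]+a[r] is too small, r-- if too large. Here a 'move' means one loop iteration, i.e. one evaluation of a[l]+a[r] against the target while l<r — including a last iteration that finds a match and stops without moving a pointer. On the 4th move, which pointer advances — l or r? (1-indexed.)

r

[1,16] -3+37=34 >9 → r--
[1,15] -3+36=33 >9 → r--
[1,14] -3+32=29 >9 → r--
[1,13] -3+30=27 >9 → r--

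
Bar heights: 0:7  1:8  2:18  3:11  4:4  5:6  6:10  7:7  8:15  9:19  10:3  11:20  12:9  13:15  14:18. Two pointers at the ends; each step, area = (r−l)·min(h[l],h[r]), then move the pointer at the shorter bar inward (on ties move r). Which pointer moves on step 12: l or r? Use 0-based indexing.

l=0 r=14: min(7,18)*14=98 best=98 *, l++
l=1 r=14: min(8,18)*13=104 best=104 *, l++
l=2 r=14: min(18,18)*12=216 best=216 *, r--
l=2 r=13: min(18,15)*11=165 best=216, r--
l=2 r=12: min(18,9)*10=90 best=216, r--
l=2 r=11: min(18,20)*9=162 best=216, l++
l=3 r=11: min(11,20)*8=88 best=216, l++
l=4 r=11: min(4,20)*7=28 best=216, l++
l=5 r=11: min(6,20)*6=36 best=216, l++
l=6 r=11: min(10,20)*5=50 best=216, l++
l=7 r=11: min(7,20)*4=28 best=216, l++
l=8 r=11: min(15,20)*3=45 best=216, l++

l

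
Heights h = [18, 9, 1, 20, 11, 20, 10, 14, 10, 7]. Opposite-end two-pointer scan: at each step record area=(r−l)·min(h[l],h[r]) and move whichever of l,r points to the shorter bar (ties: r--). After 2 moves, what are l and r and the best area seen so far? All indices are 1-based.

l=1, r=8, best area=80

[1,10] min(18,7)*9=63 best=63 * → r--
[1,9] min(18,10)*8=80 best=80 * → r--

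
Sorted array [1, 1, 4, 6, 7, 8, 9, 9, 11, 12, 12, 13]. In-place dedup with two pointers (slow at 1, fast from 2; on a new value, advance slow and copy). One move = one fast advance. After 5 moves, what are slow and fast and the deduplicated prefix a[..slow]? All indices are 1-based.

slow=5, fast=7, prefix=[1, 4, 6, 7, 8]

slow=1 fast=2: a[fast]=1=a[slow] dup, fast++
slow=1 fast=3: a[fast]=4≠a[slow]=1 write a[2]=4, slow++,fast++
slow=2 fast=4: a[fast]=6≠a[slow]=4 write a[3]=6, slow++,fast++
slow=3 fast=5: a[fast]=7≠a[slow]=6 write a[4]=7, slow++,fast++
slow=4 fast=6: a[fast]=8≠a[slow]=7 write a[5]=8, slow++,fast++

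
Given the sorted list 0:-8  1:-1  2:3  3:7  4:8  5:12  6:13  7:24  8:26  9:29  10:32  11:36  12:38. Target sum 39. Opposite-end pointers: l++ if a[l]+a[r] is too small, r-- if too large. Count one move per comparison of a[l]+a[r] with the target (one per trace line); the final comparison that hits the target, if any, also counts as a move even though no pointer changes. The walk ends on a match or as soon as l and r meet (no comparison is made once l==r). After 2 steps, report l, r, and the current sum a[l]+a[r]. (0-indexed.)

l=2, r=12, sum=41

[0,12] -8+38=30 <39 → l++
[1,12] -1+38=37 <39 → l++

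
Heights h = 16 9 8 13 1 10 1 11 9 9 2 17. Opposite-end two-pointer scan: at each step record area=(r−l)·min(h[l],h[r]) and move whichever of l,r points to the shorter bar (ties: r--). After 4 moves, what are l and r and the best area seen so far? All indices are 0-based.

[0,11] min(16,17)*11=176 best=176 * → l++
[1,11] min(9,17)*10=90 best=176 → l++
[2,11] min(8,17)*9=72 best=176 → l++
[3,11] min(13,17)*8=104 best=176 → l++

l=4, r=11, best area=176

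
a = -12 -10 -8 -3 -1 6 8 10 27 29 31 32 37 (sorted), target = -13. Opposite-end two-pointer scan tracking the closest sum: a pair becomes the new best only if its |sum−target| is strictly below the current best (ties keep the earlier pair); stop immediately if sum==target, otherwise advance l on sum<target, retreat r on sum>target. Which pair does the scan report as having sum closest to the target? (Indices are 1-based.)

[1,13] -12+37=25 d=38 * → r--
[1,12] -12+32=20 d=33 * → r--
[1,11] -12+31=19 d=32 * → r--
[1,10] -12+29=17 d=30 * → r--
[1,9] -12+27=15 d=28 * → r--
[1,8] -12+10=-2 d=11 * → r--
[1,7] -12+8=-4 d=9 * → r--
[1,6] -12+6=-6 d=7 * → r--
[1,5] -12+-1=-13 d=0 * → stop

pair (-12, -1) with sum -13 (|Δ|=0)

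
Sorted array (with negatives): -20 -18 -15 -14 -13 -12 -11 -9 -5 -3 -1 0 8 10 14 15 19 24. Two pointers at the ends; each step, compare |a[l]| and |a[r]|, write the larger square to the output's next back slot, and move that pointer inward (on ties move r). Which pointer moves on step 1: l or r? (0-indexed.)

l=0 r=17: |-20|<=|24| out[17]=576, r--

r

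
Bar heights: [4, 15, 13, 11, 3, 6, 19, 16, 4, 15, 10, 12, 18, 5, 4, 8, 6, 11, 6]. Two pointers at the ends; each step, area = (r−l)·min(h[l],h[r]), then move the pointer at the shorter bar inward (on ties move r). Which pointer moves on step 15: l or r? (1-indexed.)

[1,19] min(4,6)*18=72 best=72 * → l++
[2,19] min(15,6)*17=102 best=102 * → r--
[2,18] min(15,11)*16=176 best=176 * → r--
[2,17] min(15,6)*15=90 best=176 → r--
[2,16] min(15,8)*14=112 best=176 → r--
[2,15] min(15,4)*13=52 best=176 → r--
[2,14] min(15,5)*12=60 best=176 → r--
[2,13] min(15,18)*11=165 best=176 → l++
[3,13] min(13,18)*10=130 best=176 → l++
[4,13] min(11,18)*9=99 best=176 → l++
[5,13] min(3,18)*8=24 best=176 → l++
[6,13] min(6,18)*7=42 best=176 → l++
[7,13] min(19,18)*6=108 best=176 → r--
[7,12] min(19,12)*5=60 best=176 → r--
[7,11] min(19,10)*4=40 best=176 → r--

r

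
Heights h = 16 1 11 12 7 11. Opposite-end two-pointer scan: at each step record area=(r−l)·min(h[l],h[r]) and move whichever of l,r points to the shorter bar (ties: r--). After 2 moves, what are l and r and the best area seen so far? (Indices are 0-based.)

l=0, r=3, best area=55

[0,5] min(16,11)*5=55 best=55 * → r--
[0,4] min(16,7)*4=28 best=55 → r--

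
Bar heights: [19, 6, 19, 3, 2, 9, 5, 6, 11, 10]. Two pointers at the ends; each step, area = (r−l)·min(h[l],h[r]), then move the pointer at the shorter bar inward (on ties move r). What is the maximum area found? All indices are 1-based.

l=1 r=10: min(19,10)*9=90 best=90 *, r--
l=1 r=9: min(19,11)*8=88 best=90, r--
l=1 r=8: min(19,6)*7=42 best=90, r--
l=1 r=7: min(19,5)*6=30 best=90, r--
l=1 r=6: min(19,9)*5=45 best=90, r--
l=1 r=5: min(19,2)*4=8 best=90, r--
l=1 r=4: min(19,3)*3=9 best=90, r--
l=1 r=3: min(19,19)*2=38 best=90, r--
l=1 r=2: min(19,6)*1=6 best=90, r--

max area = 90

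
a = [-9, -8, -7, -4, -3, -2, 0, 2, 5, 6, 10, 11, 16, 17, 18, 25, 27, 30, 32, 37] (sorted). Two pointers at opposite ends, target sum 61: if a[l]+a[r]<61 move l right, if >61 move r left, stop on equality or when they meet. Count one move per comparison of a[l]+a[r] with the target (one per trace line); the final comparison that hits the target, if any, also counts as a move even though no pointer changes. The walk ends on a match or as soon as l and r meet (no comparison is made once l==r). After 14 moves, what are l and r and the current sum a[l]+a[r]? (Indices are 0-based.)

l=14, r=19, sum=55

l=0 r=19: -9+37=28 <61, l++
l=1 r=19: -8+37=29 <61, l++
l=2 r=19: -7+37=30 <61, l++
l=3 r=19: -4+37=33 <61, l++
l=4 r=19: -3+37=34 <61, l++
l=5 r=19: -2+37=35 <61, l++
l=6 r=19: 0+37=37 <61, l++
l=7 r=19: 2+37=39 <61, l++
l=8 r=19: 5+37=42 <61, l++
l=9 r=19: 6+37=43 <61, l++
l=10 r=19: 10+37=47 <61, l++
l=11 r=19: 11+37=48 <61, l++
l=12 r=19: 16+37=53 <61, l++
l=13 r=19: 17+37=54 <61, l++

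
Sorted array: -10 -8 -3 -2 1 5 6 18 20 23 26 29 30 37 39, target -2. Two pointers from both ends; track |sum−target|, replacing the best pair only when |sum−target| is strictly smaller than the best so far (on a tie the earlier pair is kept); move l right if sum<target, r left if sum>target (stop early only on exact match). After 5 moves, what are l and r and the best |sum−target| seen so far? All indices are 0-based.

l=0 r=14: -10+39=29 d=31 *, r--
l=0 r=13: -10+37=27 d=29 *, r--
l=0 r=12: -10+30=20 d=22 *, r--
l=0 r=11: -10+29=19 d=21 *, r--
l=0 r=10: -10+26=16 d=18 *, r--

l=0, r=9, best |Δ|=18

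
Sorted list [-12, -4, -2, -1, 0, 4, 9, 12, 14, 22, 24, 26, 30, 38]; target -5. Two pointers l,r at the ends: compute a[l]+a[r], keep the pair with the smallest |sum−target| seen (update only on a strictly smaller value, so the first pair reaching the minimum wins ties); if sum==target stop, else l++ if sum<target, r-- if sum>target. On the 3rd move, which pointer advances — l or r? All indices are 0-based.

r

[0,13] -12+38=26 d=31 * → r--
[0,12] -12+30=18 d=23 * → r--
[0,11] -12+26=14 d=19 * → r--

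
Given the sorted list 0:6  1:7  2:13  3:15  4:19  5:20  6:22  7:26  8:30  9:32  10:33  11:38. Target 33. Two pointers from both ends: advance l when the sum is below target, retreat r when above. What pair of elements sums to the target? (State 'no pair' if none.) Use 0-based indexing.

(7, 26)

l=0 r=11: 6+38=44 >33, r--
l=0 r=10: 6+33=39 >33, r--
l=0 r=9: 6+32=38 >33, r--
l=0 r=8: 6+30=36 >33, r--
l=0 r=7: 6+26=32 <33, l++
l=1 r=7: 7+26=33, found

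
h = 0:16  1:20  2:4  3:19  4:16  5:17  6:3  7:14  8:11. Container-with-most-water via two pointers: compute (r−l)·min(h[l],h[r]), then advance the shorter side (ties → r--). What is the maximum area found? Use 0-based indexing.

max area = 98

[0,8] min(16,11)*8=88 best=88 * → r--
[0,7] min(16,14)*7=98 best=98 * → r--
[0,6] min(16,3)*6=18 best=98 → r--
[0,5] min(16,17)*5=80 best=98 → l++
[1,5] min(20,17)*4=68 best=98 → r--
[1,4] min(20,16)*3=48 best=98 → r--
[1,3] min(20,19)*2=38 best=98 → r--
[1,2] min(20,4)*1=4 best=98 → r--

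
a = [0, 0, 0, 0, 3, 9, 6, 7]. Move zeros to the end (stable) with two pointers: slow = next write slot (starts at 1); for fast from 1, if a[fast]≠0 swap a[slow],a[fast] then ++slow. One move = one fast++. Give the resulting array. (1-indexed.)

[3, 9, 6, 7, 0, 0, 0, 0]

slow=1 fast=1: a[fast]=0, fast++
slow=1 fast=2: a[fast]=0, fast++
slow=1 fast=3: a[fast]=0, fast++
slow=1 fast=4: a[fast]=0, fast++
slow=1 fast=5: a[fast]=3≠0 swap→a[1]=3, slow++,fast++
slow=2 fast=6: a[fast]=9≠0 swap→a[2]=9, slow++,fast++
slow=3 fast=7: a[fast]=6≠0 swap→a[3]=6, slow++,fast++
slow=4 fast=8: a[fast]=7≠0 swap→a[4]=7, slow++,fast++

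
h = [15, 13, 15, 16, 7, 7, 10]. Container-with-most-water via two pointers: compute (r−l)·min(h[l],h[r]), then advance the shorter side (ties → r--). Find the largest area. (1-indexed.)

max area = 60

[1,7] min(15,10)*6=60 best=60 * → r--
[1,6] min(15,7)*5=35 best=60 → r--
[1,5] min(15,7)*4=28 best=60 → r--
[1,4] min(15,16)*3=45 best=60 → l++
[2,4] min(13,16)*2=26 best=60 → l++
[3,4] min(15,16)*1=15 best=60 → l++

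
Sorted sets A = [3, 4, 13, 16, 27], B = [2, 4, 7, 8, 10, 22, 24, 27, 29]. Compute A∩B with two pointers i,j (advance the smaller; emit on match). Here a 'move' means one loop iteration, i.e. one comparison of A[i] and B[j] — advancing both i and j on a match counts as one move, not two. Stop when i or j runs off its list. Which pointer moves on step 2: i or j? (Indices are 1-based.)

i=1 j=1: 3>2, j++
i=1 j=2: 3<4, i++

i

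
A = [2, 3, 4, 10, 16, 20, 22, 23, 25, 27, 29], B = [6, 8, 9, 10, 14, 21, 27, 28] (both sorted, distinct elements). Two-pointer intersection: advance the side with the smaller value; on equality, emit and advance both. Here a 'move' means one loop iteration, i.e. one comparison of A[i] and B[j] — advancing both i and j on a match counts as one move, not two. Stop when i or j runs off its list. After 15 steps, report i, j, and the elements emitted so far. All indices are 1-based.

[i=1,j=1] 2<6 → i++
[i=2,j=1] 3<6 → i++
[i=3,j=1] 4<6 → i++
[i=4,j=1] 10>6 → j++
[i=4,j=2] 10>8 → j++
[i=4,j=3] 10>9 → j++
[i=4,j=4] 10==10 emit → i++,j++
[i=5,j=5] 16>14 → j++
[i=5,j=6] 16<21 → i++
[i=6,j=6] 20<21 → i++
[i=7,j=6] 22>21 → j++
[i=7,j=7] 22<27 → i++
[i=8,j=7] 23<27 → i++
[i=9,j=7] 25<27 → i++
[i=10,j=7] 27==27 emit → i++,j++

i=11, j=8, emitted=[10, 27]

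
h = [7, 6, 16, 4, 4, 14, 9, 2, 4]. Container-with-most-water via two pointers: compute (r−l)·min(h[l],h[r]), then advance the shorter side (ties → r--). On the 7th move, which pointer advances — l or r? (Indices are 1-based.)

l=1 r=9: min(7,4)*8=32 best=32 *, r--
l=1 r=8: min(7,2)*7=14 best=32, r--
l=1 r=7: min(7,9)*6=42 best=42 *, l++
l=2 r=7: min(6,9)*5=30 best=42, l++
l=3 r=7: min(16,9)*4=36 best=42, r--
l=3 r=6: min(16,14)*3=42 best=42, r--
l=3 r=5: min(16,4)*2=8 best=42, r--

r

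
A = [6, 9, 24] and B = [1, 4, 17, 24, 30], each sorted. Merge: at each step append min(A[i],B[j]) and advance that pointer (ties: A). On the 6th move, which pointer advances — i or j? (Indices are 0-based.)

i

[i=0,j=0] A[i]=6>B[j]=1 take 1 → j++
[i=0,j=1] A[i]=6>B[j]=4 take 4 → j++
[i=0,j=2] A[i]=6<=B[j]=17 take 6 → i++
[i=1,j=2] A[i]=9<=B[j]=17 take 9 → i++
[i=2,j=2] A[i]=24>B[j]=17 take 17 → j++
[i=2,j=3] A[i]=24<=B[j]=24 take 24 → i++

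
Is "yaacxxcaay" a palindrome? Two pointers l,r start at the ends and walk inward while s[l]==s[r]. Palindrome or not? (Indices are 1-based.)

[1,10] 'y'=='y' → l++,r--
[2,9] 'a'=='a' → l++,r--
[3,8] 'a'=='a' → l++,r--
[4,7] 'c'=='c' → l++,r--
[5,6] 'x'=='x' → l++,r--

palindrome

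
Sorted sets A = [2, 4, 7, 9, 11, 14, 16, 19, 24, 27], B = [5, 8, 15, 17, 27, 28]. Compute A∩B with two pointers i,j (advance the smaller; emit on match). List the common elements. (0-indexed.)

i=0 j=0: 2<5, i++
i=1 j=0: 4<5, i++
i=2 j=0: 7>5, j++
i=2 j=1: 7<8, i++
i=3 j=1: 9>8, j++
i=3 j=2: 9<15, i++
i=4 j=2: 11<15, i++
i=5 j=2: 14<15, i++
i=6 j=2: 16>15, j++
i=6 j=3: 16<17, i++
i=7 j=3: 19>17, j++
i=7 j=4: 19<27, i++
i=8 j=4: 24<27, i++
i=9 j=4: 27==27 emit, i++,j++

intersection = [27]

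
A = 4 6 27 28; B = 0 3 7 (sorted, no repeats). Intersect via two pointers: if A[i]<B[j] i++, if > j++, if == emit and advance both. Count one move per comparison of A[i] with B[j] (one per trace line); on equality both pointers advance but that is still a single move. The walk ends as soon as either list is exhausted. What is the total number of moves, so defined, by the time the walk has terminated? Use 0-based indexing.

i=0 j=0: 4>0, j++
i=0 j=1: 4>3, j++
i=0 j=2: 4<7, i++
i=1 j=2: 6<7, i++
i=2 j=2: 27>7, j++

5 moves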